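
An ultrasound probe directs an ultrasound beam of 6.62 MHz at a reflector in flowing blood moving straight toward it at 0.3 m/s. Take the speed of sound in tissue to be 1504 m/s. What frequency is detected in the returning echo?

The reflector in flowing blood first receives the wave as a moving observer: f₁ = f₀ · (v + u)/v = 6.62 × (1504 + 0.3)/1504 ≈ 6.621 MHz.
The reflection then acts as a moving source: f₂ = f₁ · v/(v − u) ≈ 6.623 MHz.
Equivalently f₂ = f₀ · (v + u)/(v − u).

6.623 MHz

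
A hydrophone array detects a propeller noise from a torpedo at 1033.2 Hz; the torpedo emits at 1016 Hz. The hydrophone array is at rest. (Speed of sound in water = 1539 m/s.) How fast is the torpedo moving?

f' > f, so the torpedo is approaching.
f' = f · v/(v − v_s) ⇒ v_s = v · |1 − f/f'|.
v_s = 1539 × |1 − 1016/1033.2| = 1539 × 0.01665 ≈ 26 m/s.

26 m/s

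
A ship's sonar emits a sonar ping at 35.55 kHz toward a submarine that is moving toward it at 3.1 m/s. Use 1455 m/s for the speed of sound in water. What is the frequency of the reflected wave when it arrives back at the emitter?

At the submarine (a moving observer), f₁ = f₀ · (v + u)/v = 35.55 × 1458.1/1455 ≈ 35.6 kHz.
On reflection it acts as a source moving toward the stationary detector: f₂ = f₁ · v/(v − u) = 35.6 × 1455/1451.9 ≈ 35.7 kHz.
Equivalently f₂ = f₀ · (v + u)/(v − u).

35.7 kHz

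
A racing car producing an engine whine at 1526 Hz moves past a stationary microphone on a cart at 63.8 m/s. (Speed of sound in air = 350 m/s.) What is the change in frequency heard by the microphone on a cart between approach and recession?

Approaching: f₁ = f · v/(v − v_s) = 1526 × 350/286.2 ≈ 1866 Hz.
Receding: f₂ = f · v/(v + v_s) = 1526 × 350/413.8 ≈ 1291 Hz.
Drop: f₁ − f₂ = 2f·v·v_s/(v² − v_s²) = 2 × 1526 × 350 × 63.8/(350² − 63.8²) ≈ 575 Hz.

575 Hz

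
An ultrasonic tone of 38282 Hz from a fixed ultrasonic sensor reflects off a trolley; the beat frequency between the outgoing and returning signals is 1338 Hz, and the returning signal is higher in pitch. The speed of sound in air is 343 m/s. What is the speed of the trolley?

5.9 m/s

Double Doppler shift off a moving reflector: f₂ = f₀ · (v + u)/(v − u) (u > 0 toward emitter).
Returning signal is higher, so f₂ = f₀ + Δf = 38282 + 1338 = 39620 Hz.
Rearranging, u = v · (f₂ − f₀)/(f₂ + f₀) = 343 × 1338/77902 ≈ 5.9 m/s.
So the trolley is moving at 5.9 m/s toward the emitter.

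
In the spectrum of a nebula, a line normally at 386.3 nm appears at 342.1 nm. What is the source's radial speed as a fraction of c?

0.121c

λ'/λ₀ = 0.8856 < 1 (blueshift), so the source is approaching.
λ'/λ₀ = √((1 − β)/(1 + β)) for an approaching source ⇒ β = (1 − r²)/(1 + r²) with r = λ'/λ₀.
β = (1 − 0.7843)/(1 + 0.7843) ≈ 0.121.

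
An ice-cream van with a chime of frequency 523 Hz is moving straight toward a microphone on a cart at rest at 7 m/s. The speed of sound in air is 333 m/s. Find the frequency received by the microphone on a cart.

534 Hz

With the source moving toward a stationary observer, f' = f · v/(v − v_s).
f' = 523 × 333/(333 − 7) = 523 × 333/326 ≈ 534 Hz.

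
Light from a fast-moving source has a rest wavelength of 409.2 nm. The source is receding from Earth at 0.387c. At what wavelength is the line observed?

615.5 nm

Relativistic Doppler for wavelength: λ' = λ₀ · √((1 + β)/(1 − β)).
λ' = 409.2 × √(1.3870/0.6130) = 409.2 × 1.50421 ≈ 615.5 nm.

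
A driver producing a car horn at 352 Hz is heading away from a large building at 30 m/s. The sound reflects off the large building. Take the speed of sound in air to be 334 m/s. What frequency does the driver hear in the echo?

294 Hz

The large building receives the sound from a moving source: f₁ = f₀ · v/(v + v_e) = 352 × 334/364 ≈ 323 Hz.
On the return leg the driver is a moving observer: f₂ = f₁ · (v − v_e)/v = 323 × 304/334 ≈ 294 Hz.
Equivalently f₂ = f₀ · (v − v_e)/(v + v_e).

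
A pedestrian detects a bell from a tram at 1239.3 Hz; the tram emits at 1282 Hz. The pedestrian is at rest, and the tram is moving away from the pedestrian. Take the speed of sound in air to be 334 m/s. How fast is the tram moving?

11.5 m/s

f' = f · v/(v + v_s) ⇒ v_s = v · |1 − f/f'|.
v_s = 334 × |1 − 1282/1239.3| = 334 × 0.03445 ≈ 11.5 m/s.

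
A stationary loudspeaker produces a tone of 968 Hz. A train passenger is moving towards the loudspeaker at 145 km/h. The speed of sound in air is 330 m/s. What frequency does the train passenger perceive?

145 km/h = 40.28 m/s.
Moving observer, stationary source: f' = f · (v + v_o)/v.
f' = 968 × (330 + 40.28)/330 = 968 × 370.28/330 ≈ 1086 Hz.

1086 Hz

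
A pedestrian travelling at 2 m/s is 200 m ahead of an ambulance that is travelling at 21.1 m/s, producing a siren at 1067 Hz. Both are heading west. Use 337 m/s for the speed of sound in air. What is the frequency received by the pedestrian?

1132 Hz

The pedestrian is ahead, so the ambulance is moving toward it while the pedestrian is moving away from the ambulance.
General Doppler shift: f' = f · (v − v_o)/(v − v_s).
f' = 1067 × (337 − 2)/(337 − 21.1) = 1067 × 335/315.9 ≈ 1132 Hz.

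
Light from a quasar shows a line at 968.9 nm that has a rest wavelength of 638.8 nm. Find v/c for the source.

0.394c

λ'/λ₀ = 1.5168 > 1 (redshift), so the source is receding.
λ'/λ₀ = √((1 + β)/(1 − β)) for a receding source ⇒ β = (r² − 1)/(r² + 1) with r = λ'/λ₀.
β = (2.3005 − 1)/(2.3005 + 1) ≈ 0.394.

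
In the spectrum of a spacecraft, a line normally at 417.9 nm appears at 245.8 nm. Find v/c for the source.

λ'/λ₀ = 0.5882 < 1 (blueshift), so the source is approaching.
λ'/λ₀ = √((1 − β)/(1 + β)) for an approaching source ⇒ β = (1 − r²)/(1 + r²) with r = λ'/λ₀.
β = (1 − 0.3460)/(1 + 0.3460) ≈ 0.486.

0.486c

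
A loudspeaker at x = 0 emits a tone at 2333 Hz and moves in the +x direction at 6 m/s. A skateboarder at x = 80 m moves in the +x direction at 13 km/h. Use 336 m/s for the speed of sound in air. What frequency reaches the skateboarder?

2350 Hz

13 km/h = 3.611 m/s.
The observer lies on the +x side, so the source is heading toward the observer and the observer is heading away from the source.
With source approaching and observer receding, f' = f · (v − v_o)/(v − v_s).
f' = 2333 × (336 − 3.611)/(336 − 6) = 2333 × 332.39/330 ≈ 2350 Hz.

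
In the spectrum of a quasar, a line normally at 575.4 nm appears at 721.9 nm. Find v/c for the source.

0.223

λ'/λ₀ = 1.2546 > 1 (redshift), so the source is receding.
λ'/λ₀ = √((1 + β)/(1 − β)) for a receding source ⇒ β = (r² − 1)/(r² + 1) with r = λ'/λ₀.
β = (1.5740 − 1)/(1.5740 + 1) ≈ 0.223.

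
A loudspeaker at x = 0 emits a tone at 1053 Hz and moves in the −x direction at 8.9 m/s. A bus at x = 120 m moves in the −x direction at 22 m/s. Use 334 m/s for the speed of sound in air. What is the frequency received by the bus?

The observer lies on the +x side, so the source is heading away from the observer and the observer is heading toward the source.
Both move, so f' = f · (v + v_o)/(v + v_s).
f' = 1053 × (334 + 22)/(334 + 8.9) = 1053 × 356/342.9 ≈ 1093 Hz.

1093 Hz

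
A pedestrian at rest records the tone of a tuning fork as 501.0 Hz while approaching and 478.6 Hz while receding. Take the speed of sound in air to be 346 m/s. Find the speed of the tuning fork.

7.9 m/s

f₁/f₂ = (v + v_s)/(v − v_s), so v_s = v · (f₁ − f₂)/(f₁ + f₂).
v_s = 346 × (501.0 − 478.6)/(501.0 + 478.6) = 346 × 22.4/979.6 ≈ 7.9 m/s.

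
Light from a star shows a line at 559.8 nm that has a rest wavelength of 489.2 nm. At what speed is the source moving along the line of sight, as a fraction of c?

0.134

λ'/λ₀ = 1.1443 > 1 (redshift), so the source is receding.
λ'/λ₀ = √((1 + β)/(1 − β)) for a receding source ⇒ β = (r² − 1)/(r² + 1) with r = λ'/λ₀.
β = (1.3095 − 1)/(1.3095 + 1) ≈ 0.134.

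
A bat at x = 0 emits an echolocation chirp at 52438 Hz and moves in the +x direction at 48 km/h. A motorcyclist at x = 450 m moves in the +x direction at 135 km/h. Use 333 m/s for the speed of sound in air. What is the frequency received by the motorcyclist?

48 km/h = 13.33 m/s; 135 km/h = 37.5 m/s.
The observer lies on the +x side, so the source is heading toward the observer and the observer is heading away from the source.
With source approaching and observer receding, f' = f · (v − v_o)/(v − v_s).
f' = 52438 × (333 − 37.5)/(333 − 13.33) = 52438 × 295.5/319.67 ≈ 48474 Hz.

48474 Hz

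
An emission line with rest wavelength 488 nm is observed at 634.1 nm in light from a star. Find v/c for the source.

0.256c

λ'/λ₀ = 1.2994 > 1 (redshift), so the source is receding.
λ'/λ₀ = √((1 + β)/(1 − β)) for a receding source ⇒ β = (r² − 1)/(r² + 1) with r = λ'/λ₀.
β = (1.6884 − 1)/(1.6884 + 1) ≈ 0.256.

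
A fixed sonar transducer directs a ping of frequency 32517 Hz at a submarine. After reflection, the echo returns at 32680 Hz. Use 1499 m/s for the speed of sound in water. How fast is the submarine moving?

Double Doppler shift off a moving reflector: f₂ = f₀ · (v + u)/(v − u) (u > 0 toward emitter).
Rearranging, u = v · (f₂ − f₀)/(f₂ + f₀) = 1499 × 163/65197 ≈ 3.7 m/s.
So the submarine is moving at 3.7 m/s toward the emitter.

3.7 m/s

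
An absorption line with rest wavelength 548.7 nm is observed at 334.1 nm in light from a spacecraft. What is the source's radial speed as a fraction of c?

λ'/λ₀ = 0.6089 < 1 (blueshift), so the source is approaching.
λ'/λ₀ = √((1 − β)/(1 + β)) for an approaching source ⇒ β = (1 − r²)/(1 + r²) with r = λ'/λ₀.
β = (1 − 0.3708)/(1 + 0.3708) ≈ 0.459.

0.459c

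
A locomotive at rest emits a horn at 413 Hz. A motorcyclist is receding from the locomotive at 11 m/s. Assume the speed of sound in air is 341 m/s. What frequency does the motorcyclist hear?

Only the observer moves, away from the source, so f' = f · (v − v_o)/v.
f' = 413 × (341 − 11)/341 = 413 × 330/341 ≈ 400 Hz.

400 Hz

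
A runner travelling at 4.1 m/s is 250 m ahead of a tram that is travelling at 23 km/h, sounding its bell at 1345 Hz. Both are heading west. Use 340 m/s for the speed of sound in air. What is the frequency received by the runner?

1354 Hz

23 km/h = 6.389 m/s.
The runner is ahead, so the tram is moving toward it while the runner is moving away from the tram.
With source approaching and observer receding, f' = f · (v − v_o)/(v − v_s).
f' = 1345 × (340 − 4.1)/(340 − 6.389) = 1345 × 335.9/333.61 ≈ 1354 Hz.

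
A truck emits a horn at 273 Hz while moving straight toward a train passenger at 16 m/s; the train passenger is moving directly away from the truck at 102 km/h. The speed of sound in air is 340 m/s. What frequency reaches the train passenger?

263 Hz

102 km/h = 28.33 m/s.
With source approaching and observer receding, f' = f · (v − v_o)/(v − v_s).
f' = 273 × (340 − 28.33)/(340 − 16) = 273 × 311.67/324 ≈ 263 Hz.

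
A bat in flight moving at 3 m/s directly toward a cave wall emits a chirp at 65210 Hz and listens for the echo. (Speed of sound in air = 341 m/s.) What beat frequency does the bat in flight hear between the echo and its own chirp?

The cave wall receives the sound from a moving source: f₁ = f₀ · v/(v − v_e) = 65210 × 341/338 ≈ 65789 Hz.
On the return leg the bat in flight is a moving observer: f₂ = f₁ · (v + v_e)/v = 65789 × 344/341 ≈ 66368 Hz.
Beat against the emitted tone: |f₂ − f₀| = 2v_e·f₀/(v − v_e) = 2 × 3 × 65210/338 ≈ 1158 Hz.

1158 Hz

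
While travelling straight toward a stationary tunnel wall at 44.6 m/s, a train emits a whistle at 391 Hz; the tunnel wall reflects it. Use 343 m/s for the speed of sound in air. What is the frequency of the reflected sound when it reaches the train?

508 Hz

The tunnel wall receives the sound from a moving source: f₁ = f₀ · v/(v − v_e) = 391 × 343/298.4 ≈ 449 Hz.
On the return leg the train is a moving observer: f₂ = f₁ · (v + v_e)/v = 449 × 387.6/343 ≈ 508 Hz.
Equivalently f₂ = f₀ · (v + v_e)/(v − v_e).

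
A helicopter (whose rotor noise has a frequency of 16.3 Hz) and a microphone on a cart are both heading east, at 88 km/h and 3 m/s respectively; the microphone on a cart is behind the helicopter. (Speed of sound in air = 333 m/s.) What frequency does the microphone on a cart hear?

88 km/h = 24.44 m/s.
The microphone on a cart is behind, so the helicopter is moving away from it while the microphone on a cart is moving toward the helicopter.
General Doppler shift: f' = f · (v + v_o)/(v + v_s).
f' = 16.3 × (333 + 3)/(333 + 24.44) = 16.3 × 336/357.44 ≈ 15.3 Hz.

15.3 Hz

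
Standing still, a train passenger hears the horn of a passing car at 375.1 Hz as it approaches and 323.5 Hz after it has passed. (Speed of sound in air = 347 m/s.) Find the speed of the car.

f₁/f₂ = (v + v_s)/(v − v_s), so v_s = v · (f₁ − f₂)/(f₁ + f₂).
v_s = 347 × (375.1 − 323.5)/(375.1 + 323.5) = 347 × 51.6/698.6 ≈ 26 m/s.

26 m/s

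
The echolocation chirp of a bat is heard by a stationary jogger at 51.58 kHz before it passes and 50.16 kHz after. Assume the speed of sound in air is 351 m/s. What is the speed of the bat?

4.9 m/s

f₁/f₂ = (v + v_s)/(v − v_s), so v_s = v · (f₁ − f₂)/(f₁ + f₂).
v_s = 351 × (51.58 − 50.16)/(51.58 + 50.16) = 351 × 1.42/101.74 ≈ 4.9 m/s.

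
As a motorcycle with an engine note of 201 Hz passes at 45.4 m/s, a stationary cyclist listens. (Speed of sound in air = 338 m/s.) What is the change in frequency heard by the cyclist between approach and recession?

55.0 Hz

Approaching: f₁ = f · v/(v − v_s) = 201 × 338/292.6 ≈ 232.2 Hz.
Receding: f₂ = f · v/(v + v_s) = 201 × 338/383.4 ≈ 177.2 Hz.
Drop: f₁ − f₂ = 2f·v·v_s/(v² − v_s²) = 2 × 201 × 338 × 45.4/(338² − 45.4²) ≈ 55.0 Hz.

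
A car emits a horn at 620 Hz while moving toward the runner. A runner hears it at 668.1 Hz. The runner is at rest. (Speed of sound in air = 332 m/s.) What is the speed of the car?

23.9 m/s

f' = f · v/(v − v_s) ⇒ v_s = v · |1 − f/f'|.
v_s = 332 × |1 − 620/668.1| = 332 × 0.072 ≈ 23.9 m/s.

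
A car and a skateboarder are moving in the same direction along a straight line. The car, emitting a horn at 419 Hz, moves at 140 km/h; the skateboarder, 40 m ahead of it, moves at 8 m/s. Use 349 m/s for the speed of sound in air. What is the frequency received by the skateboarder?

140 km/h = 38.89 m/s.
The skateboarder is ahead, so the car is moving toward it while the skateboarder is moving away from the car.
Both move, so f' = f · (v − v_o)/(v − v_s).
f' = 419 × (349 − 8)/(349 − 38.89) = 419 × 341/310.11 ≈ 461 Hz.

461 Hz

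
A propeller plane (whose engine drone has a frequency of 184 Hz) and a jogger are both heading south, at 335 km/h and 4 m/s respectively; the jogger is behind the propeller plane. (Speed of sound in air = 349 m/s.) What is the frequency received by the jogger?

335 km/h = 93.06 m/s.
The jogger is behind, so the propeller plane is moving away from it while the jogger is moving toward the propeller plane.
With source receding and observer approaching, f' = f · (v + v_o)/(v + v_s).
f' = 184 × (349 + 4)/(349 + 93.06) = 184 × 353/442.06 ≈ 147 Hz.

147 Hz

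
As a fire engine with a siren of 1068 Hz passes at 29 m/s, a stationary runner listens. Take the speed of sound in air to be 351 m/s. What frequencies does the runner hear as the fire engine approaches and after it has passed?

1164 Hz approaching; 986 Hz receding

Approaching: f₁ = f · v/(v − v_s) = 1068 × 351/322 ≈ 1164 Hz.
Receding: f₂ = f · v/(v + v_s) = 1068 × 351/380 ≈ 986 Hz.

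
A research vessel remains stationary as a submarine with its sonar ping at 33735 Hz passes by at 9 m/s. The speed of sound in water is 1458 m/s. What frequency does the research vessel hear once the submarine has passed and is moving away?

33528 Hz

Receding: f₂ = f · v/(v + v_s) = 33735 × 1458/1467 ≈ 33528 Hz.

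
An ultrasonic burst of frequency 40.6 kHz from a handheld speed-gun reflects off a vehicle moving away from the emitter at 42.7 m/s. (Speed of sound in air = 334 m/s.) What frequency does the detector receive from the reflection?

At the vehicle (a moving observer), f₁ = f₀ · (v − u)/v = 40.6 × 291.3/334 ≈ 35.4 kHz.
On reflection it acts as a source moving away from the stationary detector: f₂ = f₁ · v/(v + u) = 35.4 × 334/376.7 ≈ 31.4 kHz.
Equivalently f₂ = f₀ · (v − u)/(v + u).

31.4 kHz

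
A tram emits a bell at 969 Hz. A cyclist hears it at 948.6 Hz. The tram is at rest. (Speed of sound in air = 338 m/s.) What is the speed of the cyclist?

7.1 m/s

f' < f, so the cyclist is receding.
f' = f · (v − v_o)/v ⇒ v_o = v · |f'/f − 1|.
v_o = 338 × |948.6/969 − 1| = 338 × 0.02105 ≈ 7.1 m/s.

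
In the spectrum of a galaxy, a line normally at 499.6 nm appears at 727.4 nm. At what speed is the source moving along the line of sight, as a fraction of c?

λ'/λ₀ = 1.4560 > 1 (redshift), so the source is receding.
λ'/λ₀ = √((1 + β)/(1 − β)) for a receding source ⇒ β = (r² − 1)/(r² + 1) with r = λ'/λ₀.
β = (2.1198 − 1)/(2.1198 + 1) ≈ 0.359.

0.359c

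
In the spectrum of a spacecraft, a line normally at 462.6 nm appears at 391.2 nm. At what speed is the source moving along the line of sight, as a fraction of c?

0.166c

λ'/λ₀ = 0.8457 < 1 (blueshift), so the source is approaching.
λ'/λ₀ = √((1 − β)/(1 + β)) for an approaching source ⇒ β = (1 − r²)/(1 + r²) with r = λ'/λ₀.
β = (1 − 0.7151)/(1 + 0.7151) ≈ 0.166.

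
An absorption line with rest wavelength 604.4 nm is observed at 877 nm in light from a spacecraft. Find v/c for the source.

0.356c

λ'/λ₀ = 1.4510 > 1 (redshift), so the source is receding.
λ'/λ₀ = √((1 + β)/(1 − β)) for a receding source ⇒ β = (r² − 1)/(r² + 1) with r = λ'/λ₀.
β = (2.1055 − 1)/(2.1055 + 1) ≈ 0.356.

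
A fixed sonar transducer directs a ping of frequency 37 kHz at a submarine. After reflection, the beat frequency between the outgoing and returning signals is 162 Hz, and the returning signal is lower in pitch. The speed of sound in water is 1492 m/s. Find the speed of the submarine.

Double Doppler shift off a moving reflector: f₂ = f₀ · (v + u)/(v − u) (u > 0 toward emitter).
Returning signal is lower, so f₂ = f₀ − Δf = 37000 − 162 = 36838 Hz.
Rearranging, u = v · (f₂ − f₀)/(f₂ + f₀) = 1492 × -162/73838 ≈ -3.3 m/s.
So the submarine is moving at 3.3 m/s away from the emitter.

3.3 m/s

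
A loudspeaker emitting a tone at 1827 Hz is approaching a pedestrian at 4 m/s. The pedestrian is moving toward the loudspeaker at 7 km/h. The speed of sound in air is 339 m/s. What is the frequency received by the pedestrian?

1859 Hz

7 km/h = 1.944 m/s.
General Doppler shift: f' = f · (v + v_o)/(v − v_s).
f' = 1827 × (339 + 1.944)/(339 − 4) = 1827 × 340.94/335 ≈ 1859 Hz.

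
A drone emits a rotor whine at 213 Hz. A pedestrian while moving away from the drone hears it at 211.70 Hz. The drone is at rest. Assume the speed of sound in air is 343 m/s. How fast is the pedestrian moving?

f' = f · (v − v_o)/v ⇒ v_o = v · |f'/f − 1|.
v_o = 343 × |211.70/213 − 1| = 343 × 0.006103 ≈ 2.09 m/s.

2.09 m/s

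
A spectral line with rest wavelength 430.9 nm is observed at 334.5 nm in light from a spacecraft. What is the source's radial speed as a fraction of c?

λ'/λ₀ = 0.7763 < 1 (blueshift), so the source is approaching.
λ'/λ₀ = √((1 − β)/(1 + β)) for an approaching source ⇒ β = (1 − r²)/(1 + r²) with r = λ'/λ₀.
β = (1 − 0.6026)/(1 + 0.6026) ≈ 0.248.

0.248c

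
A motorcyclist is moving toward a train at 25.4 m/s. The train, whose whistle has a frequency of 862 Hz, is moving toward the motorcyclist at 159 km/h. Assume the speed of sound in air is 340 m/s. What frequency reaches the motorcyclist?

1065 Hz

159 km/h = 44.17 m/s.
Both move, so f' = f · (v + v_o)/(v − v_s).
f' = 862 × (340 + 25.4)/(340 − 44.17) = 862 × 365.4/295.83 ≈ 1065 Hz.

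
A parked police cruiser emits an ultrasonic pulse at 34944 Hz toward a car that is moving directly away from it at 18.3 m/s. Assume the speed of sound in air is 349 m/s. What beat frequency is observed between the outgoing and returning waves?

3482 Hz

At the car (a moving observer), f₁ = f₀ · (v − u)/v = 34944 × 330.7/349 ≈ 33112 Hz.
On reflection it acts as a source moving away from the stationary detector: f₂ = f₁ · v/(v + u) = 33112 × 349/367.3 ≈ 31462 Hz.
Equivalently f₂ = f₀ · (v − u)/(v + u).
Beat frequency: |f₂ − f₀| = 2u·f₀/(v + u) = 2 × 18.3 × 34944/367.3 ≈ 3482 Hz.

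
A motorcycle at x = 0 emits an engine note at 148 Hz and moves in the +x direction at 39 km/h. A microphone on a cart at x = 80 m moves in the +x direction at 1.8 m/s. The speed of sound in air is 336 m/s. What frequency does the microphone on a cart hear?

39 km/h = 10.83 m/s.
The observer lies on the +x side, so the source is heading toward the observer and the observer is heading away from the source.
With source approaching and observer receding, f' = f · (v − v_o)/(v − v_s).
f' = 148 × (336 − 1.8)/(336 − 10.83) = 148 × 334.2/325.17 ≈ 152 Hz.

152 Hz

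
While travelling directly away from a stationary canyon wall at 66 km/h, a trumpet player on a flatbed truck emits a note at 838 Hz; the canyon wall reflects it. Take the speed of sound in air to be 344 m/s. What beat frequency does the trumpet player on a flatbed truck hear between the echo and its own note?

85 Hz

66 km/h = 18.33 m/s.
The canyon wall receives the sound from a moving source: f₁ = f₀ · v/(v + v_e) = 838 × 344/362.33 ≈ 795.6 Hz.
On the return leg the trumpet player on a flatbed truck is a moving observer: f₂ = f₁ · (v − v_e)/v = 795.6 × 325.67/344 ≈ 753.2 Hz.
Equivalently f₂ = f₀ · (v − v_e)/(v + v_e).
Beat against the emitted tone: |f₂ − f₀| = 2v_e·f₀/(v + v_e) = 2 × 18.33 × 838/362.33 ≈ 85 Hz.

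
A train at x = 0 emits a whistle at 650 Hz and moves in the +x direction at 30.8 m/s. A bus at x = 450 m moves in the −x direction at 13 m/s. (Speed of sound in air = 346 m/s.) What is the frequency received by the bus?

The observer lies on the +x side, so the source is heading toward the observer and the observer is heading toward the source.
General Doppler shift: f' = f · (v + v_o)/(v − v_s).
f' = 650 × (346 + 13)/(346 − 30.8) = 650 × 359/315.2 ≈ 740 Hz.

740 Hz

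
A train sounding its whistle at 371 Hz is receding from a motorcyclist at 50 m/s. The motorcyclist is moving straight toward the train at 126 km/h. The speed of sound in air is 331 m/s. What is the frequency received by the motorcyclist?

356 Hz

126 km/h = 35 m/s.
Both move, so f' = f · (v + v_o)/(v + v_s).
f' = 371 × (331 + 35)/(331 + 50) = 371 × 366/381 ≈ 356 Hz.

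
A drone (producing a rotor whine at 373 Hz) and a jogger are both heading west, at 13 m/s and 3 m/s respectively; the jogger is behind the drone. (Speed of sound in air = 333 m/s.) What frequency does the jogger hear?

The jogger is behind, so the drone is moving away from it while the jogger is moving toward the drone.
Both move, so f' = f · (v + v_o)/(v + v_s).
f' = 373 × (333 + 3)/(333 + 13) = 373 × 336/346 ≈ 362 Hz.

362 Hz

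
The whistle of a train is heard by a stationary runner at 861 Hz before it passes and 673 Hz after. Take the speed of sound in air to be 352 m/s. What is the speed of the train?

f₁/f₂ = (v + v_s)/(v − v_s), so v_s = v · (f₁ − f₂)/(f₁ + f₂).
v_s = 352 × (861 − 673)/(861 + 673) = 352 × 188/1534 ≈ 43 m/s.

43 m/s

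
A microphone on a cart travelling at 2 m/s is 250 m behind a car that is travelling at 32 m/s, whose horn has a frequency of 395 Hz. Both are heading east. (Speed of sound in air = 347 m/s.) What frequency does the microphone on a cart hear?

The microphone on a cart is behind, so the car is moving away from it while the microphone on a cart is moving toward the car.
With source receding and observer approaching, f' = f · (v + v_o)/(v + v_s).
f' = 395 × (347 + 2)/(347 + 32) = 395 × 349/379 ≈ 364 Hz.

364 Hz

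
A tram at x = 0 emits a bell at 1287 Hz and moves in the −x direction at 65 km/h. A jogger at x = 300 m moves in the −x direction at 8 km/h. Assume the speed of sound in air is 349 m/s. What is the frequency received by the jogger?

1231 Hz

65 km/h = 18.06 m/s; 8 km/h = 2.222 m/s.
The observer lies on the +x side, so the source is heading away from the observer and the observer is heading toward the source.
Both move, so f' = f · (v + v_o)/(v + v_s).
f' = 1287 × (349 + 2.222)/(349 + 18.06) = 1287 × 351.22/367.06 ≈ 1231 Hz.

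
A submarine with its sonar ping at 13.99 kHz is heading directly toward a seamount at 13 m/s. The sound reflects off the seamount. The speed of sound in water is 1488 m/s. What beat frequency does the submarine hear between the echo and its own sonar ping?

The seamount receives the sound from a moving source: f₁ = f₀ · v/(v − v_e) = 13.99 × 1488/1475 ≈ 14.113 kHz.
On the return leg the submarine is a moving observer: f₂ = f₁ · (v + v_e)/v = 14.113 × 1501/1488 ≈ 14.237 kHz.
Equivalently f₂ = f₀ · (v + v_e)/(v − v_e).
Beat against the emitted tone (with f₀ = 13990 Hz): |f₂ − f₀| = 2v_e·f₀/(v − v_e) = 2 × 13 × 13990/1475 ≈ 247 Hz.

247 Hz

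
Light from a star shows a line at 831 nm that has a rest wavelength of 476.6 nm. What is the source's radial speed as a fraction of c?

0.505

λ'/λ₀ = 1.7436 > 1 (redshift), so the source is receding.
λ'/λ₀ = √((1 + β)/(1 − β)) for a receding source ⇒ β = (r² − 1)/(r² + 1) with r = λ'/λ₀.
β = (3.0401 − 1)/(3.0401 + 1) ≈ 0.505.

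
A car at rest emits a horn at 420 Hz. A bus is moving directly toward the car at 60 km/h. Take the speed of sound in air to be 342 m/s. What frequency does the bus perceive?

60 km/h = 16.67 m/s.
Only the observer moves, toward the source, so f' = f · (v + v_o)/v.
f' = 420 × (342 + 16.67)/342 = 420 × 358.67/342 ≈ 440 Hz.

440 Hz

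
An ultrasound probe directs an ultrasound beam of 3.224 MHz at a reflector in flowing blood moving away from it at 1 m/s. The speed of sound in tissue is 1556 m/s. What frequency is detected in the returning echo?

The reflector in flowing blood first receives the wave as a moving observer: f₁ = f₀ · (v − u)/v = 3.224 × (1556 − 1)/1556 ≈ 3.222 MHz.
On reflection it acts as a source moving away from the stationary detector: f₂ = f₁ · v/(v + u) = 3.222 × 1556/1557 ≈ 3.220 MHz.

3.220 MHz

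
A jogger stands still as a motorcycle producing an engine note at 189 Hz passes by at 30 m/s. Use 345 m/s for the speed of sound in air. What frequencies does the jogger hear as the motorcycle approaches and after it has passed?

207 Hz approaching; 174 Hz receding

Approaching: f₁ = f · v/(v − v_s) = 189 × 345/315 ≈ 207 Hz.
Receding: f₂ = f · v/(v + v_s) = 189 × 345/375 ≈ 174 Hz.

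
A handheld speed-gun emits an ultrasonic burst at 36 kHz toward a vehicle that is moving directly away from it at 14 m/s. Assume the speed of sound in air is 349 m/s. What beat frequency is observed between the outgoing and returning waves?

At the vehicle (a moving observer), f₁ = f₀ · (v − u)/v = 36 × 335/349 ≈ 34.56 kHz.
On reflection it acts as a source moving away from the stationary detector: f₂ = f₁ · v/(v + u) = 34.56 × 349/363 ≈ 33.22 kHz.
Beat frequency (with f₀ = 36000 Hz): |f₂ − f₀| = 2u·f₀/(v + u) = 2 × 14 × 36000/363 ≈ 2777 Hz.

2777 Hz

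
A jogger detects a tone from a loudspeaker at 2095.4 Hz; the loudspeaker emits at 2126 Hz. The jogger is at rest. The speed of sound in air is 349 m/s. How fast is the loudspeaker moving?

5.1 m/s

f' < f, so the loudspeaker is receding.
f' = f · v/(v + v_s) ⇒ v_s = v · |1 − f/f'|.
v_s = 349 × |1 − 2126/2095.4| = 349 × 0.0146 ≈ 5.1 m/s.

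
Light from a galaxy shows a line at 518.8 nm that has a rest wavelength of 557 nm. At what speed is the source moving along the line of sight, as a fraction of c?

λ'/λ₀ = 0.9314 < 1 (blueshift), so the source is approaching.
λ'/λ₀ = √((1 − β)/(1 + β)) for an approaching source ⇒ β = (1 − r²)/(1 + r²) with r = λ'/λ₀.
β = (1 − 0.8675)/(1 + 0.8675) ≈ 0.071.

0.071c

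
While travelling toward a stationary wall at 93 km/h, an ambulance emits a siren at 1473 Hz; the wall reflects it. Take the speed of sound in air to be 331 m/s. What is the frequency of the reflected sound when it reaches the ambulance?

1722 Hz

93 km/h = 25.83 m/s.
The wall receives the sound from a moving source: f₁ = f₀ · v/(v − v_e) = 1473 × 331/305.17 ≈ 1598 Hz.
On the return leg the ambulance is a moving observer: f₂ = f₁ · (v + v_e)/v = 1598 × 356.83/331 ≈ 1722 Hz.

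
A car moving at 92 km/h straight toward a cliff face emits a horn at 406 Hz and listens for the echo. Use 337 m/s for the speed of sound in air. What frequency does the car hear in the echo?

473 Hz

92 km/h = 25.56 m/s.
The cliff face receives the sound from a moving source: f₁ = f₀ · v/(v − v_e) = 406 × 337/311.44 ≈ 439 Hz.
On the return leg the car is a moving observer: f₂ = f₁ · (v + v_e)/v = 439 × 362.56/337 ≈ 473 Hz.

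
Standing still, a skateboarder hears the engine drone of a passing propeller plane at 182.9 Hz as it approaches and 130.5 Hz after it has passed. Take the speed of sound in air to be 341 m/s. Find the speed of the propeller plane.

57 m/s

f₁/f₂ = (v + v_s)/(v − v_s), so v_s = v · (f₁ − f₂)/(f₁ + f₂).
v_s = 341 × (182.9 − 130.5)/(182.9 + 130.5) = 341 × 52.4/313.4 ≈ 57 m/s.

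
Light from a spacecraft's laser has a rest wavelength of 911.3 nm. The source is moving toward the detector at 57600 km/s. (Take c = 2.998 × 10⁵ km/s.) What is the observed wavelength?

β = v/c = 57600/299800 = 0.1921.
Relativistic Doppler for wavelength: λ' = λ₀ · √((1 − β)/(1 + β)).
λ' = 911.3 × √(0.8079/1.1921) = 911.3 × 0.82321 ≈ 750.2 nm.

750.2 nm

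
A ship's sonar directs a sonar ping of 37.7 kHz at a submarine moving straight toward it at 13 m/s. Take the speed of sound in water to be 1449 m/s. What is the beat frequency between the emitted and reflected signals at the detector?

683 Hz

At the submarine (a moving observer), f₁ = f₀ · (v + u)/v = 37.7 × 1462/1449 ≈ 38.038 kHz.
On reflection it acts as a source moving toward the stationary detector: f₂ = f₁ · v/(v − u) = 38.038 × 1449/1436 ≈ 38.383 kHz.
Beat frequency (with f₀ = 37700 Hz): |f₂ − f₀| = 2u·f₀/(v − u) = 2 × 13 × 37700/1436 ≈ 683 Hz.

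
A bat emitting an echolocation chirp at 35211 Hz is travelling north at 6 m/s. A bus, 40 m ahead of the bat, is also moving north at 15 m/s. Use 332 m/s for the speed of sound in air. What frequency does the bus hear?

34239 Hz

The bus is ahead, so the bat is moving toward it while the bus is moving away from the bat.
Both move, so f' = f · (v − v_o)/(v − v_s).
f' = 35211 × (332 − 15)/(332 − 6) = 35211 × 317/326 ≈ 34239 Hz.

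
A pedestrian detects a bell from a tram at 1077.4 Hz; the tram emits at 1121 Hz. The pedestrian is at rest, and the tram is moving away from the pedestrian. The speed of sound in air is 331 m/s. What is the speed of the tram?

13.4 m/s

f' = f · v/(v + v_s) ⇒ v_s = v · |1 − f/f'|.
v_s = 331 × |1 − 1121/1077.4| = 331 × 0.04047 ≈ 13.4 m/s.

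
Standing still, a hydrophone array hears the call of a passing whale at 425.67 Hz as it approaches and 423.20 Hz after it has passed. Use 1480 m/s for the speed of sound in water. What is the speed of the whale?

4.3 m/s

f₁/f₂ = (v + v_s)/(v − v_s), so v_s = v · (f₁ − f₂)/(f₁ + f₂).
v_s = 1480 × (425.67 − 423.20)/(425.67 + 423.20) = 1480 × 2.47/848.87 ≈ 4.3 m/s.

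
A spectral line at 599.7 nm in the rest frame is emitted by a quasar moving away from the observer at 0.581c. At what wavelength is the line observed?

1164.9 nm

Relativistic Doppler for wavelength: λ' = λ₀ · √((1 + β)/(1 − β)).
λ' = 599.7 × √(1.5810/0.4190) = 599.7 × 1.94249 ≈ 1164.9 nm.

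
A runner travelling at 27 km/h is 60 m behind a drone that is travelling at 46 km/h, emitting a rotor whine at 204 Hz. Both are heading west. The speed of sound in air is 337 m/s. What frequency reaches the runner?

46 km/h = 12.78 m/s; 27 km/h = 7.5 m/s.
The runner is behind, so the drone is moving away from it while the runner is moving toward the drone.
With source receding and observer approaching, f' = f · (v + v_o)/(v + v_s).
f' = 204 × (337 + 7.5)/(337 + 12.78) = 204 × 344.5/349.78 ≈ 201 Hz.

201 Hz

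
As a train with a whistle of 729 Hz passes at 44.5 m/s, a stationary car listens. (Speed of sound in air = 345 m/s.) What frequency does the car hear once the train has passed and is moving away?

Receding: f₂ = f · v/(v + v_s) = 729 × 345/389.5 ≈ 646 Hz.

646 Hz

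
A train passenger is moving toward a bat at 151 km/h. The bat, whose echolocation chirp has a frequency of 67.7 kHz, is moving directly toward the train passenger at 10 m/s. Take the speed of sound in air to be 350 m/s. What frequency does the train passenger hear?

78.0 kHz

151 km/h = 41.94 m/s.
Both move, so f' = f · (v + v_o)/(v − v_s).
f' = 67.7 × (350 + 41.94)/(350 − 10) = 67.7 × 391.94/340 ≈ 78.0 kHz.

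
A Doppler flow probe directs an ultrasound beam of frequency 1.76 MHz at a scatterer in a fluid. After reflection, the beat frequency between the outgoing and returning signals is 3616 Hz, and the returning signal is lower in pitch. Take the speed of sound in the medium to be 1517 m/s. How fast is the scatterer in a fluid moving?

1.56 m/s

Double Doppler shift off a moving reflector: f₂ = f₀ · (v + u)/(v − u) (u > 0 toward emitter).
Returning signal is lower, so f₂ = f₀ − Δf = 1760000 − 3616 = 1756384 Hz.
Rearranging, u = v · (f₂ − f₀)/(f₂ + f₀) = 1517 × -3616/3516384 ≈ -1.56 m/s.
So the scatterer in a fluid is moving at 1.56 m/s away from the emitter.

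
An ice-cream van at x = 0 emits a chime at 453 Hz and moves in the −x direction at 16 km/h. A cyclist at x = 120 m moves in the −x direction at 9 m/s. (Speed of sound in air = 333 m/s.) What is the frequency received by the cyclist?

16 km/h = 4.444 m/s.
The observer lies on the +x side, so the source is heading away from the observer and the observer is heading toward the source.
With source receding and observer approaching, f' = f · (v + v_o)/(v + v_s).
f' = 453 × (333 + 9)/(333 + 4.444) = 453 × 342/337.44 ≈ 459 Hz.

459 Hz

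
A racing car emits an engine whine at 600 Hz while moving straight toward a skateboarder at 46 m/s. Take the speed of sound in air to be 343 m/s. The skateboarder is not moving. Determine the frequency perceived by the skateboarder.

693 Hz

Only the source moves, toward the listener, so f' = f · v/(v − v_s).
f' = 600 × 343/(343 − 46) = 600 × 343/297 ≈ 693 Hz.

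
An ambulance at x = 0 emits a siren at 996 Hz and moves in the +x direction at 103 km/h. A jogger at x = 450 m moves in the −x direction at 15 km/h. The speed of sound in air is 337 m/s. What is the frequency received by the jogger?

1102 Hz

103 km/h = 28.61 m/s; 15 km/h = 4.167 m/s.
The observer lies on the +x side, so the source is heading toward the observer and the observer is heading toward the source.
With source approaching and observer approaching, f' = f · (v + v_o)/(v − v_s).
f' = 996 × (337 + 4.167)/(337 − 28.61) = 996 × 341.17/308.39 ≈ 1102 Hz.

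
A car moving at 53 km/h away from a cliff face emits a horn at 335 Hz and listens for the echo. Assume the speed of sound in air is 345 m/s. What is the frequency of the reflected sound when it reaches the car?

53 km/h = 14.72 m/s.
The cliff face receives the sound from a moving source: f₁ = f₀ · v/(v + v_e) = 335 × 345/359.72 ≈ 321 Hz.
On the return leg the car is a moving observer: f₂ = f₁ · (v − v_e)/v = 321 × 330.28/345 ≈ 308 Hz.

308 Hz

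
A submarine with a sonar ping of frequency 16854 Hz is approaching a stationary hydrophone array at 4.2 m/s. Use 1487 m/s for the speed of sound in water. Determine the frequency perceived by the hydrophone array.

Only the source moves, toward the listener, so f' = f · v/(v − v_s).
f' = 16854 × 1487/(1487 − 4.2) = 16854 × 1487/1483 ≈ 16902 Hz.

16902 Hz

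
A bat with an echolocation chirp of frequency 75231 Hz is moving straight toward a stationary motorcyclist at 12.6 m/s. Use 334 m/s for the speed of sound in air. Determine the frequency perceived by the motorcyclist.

78180 Hz

Moving source, stationary observer: f' = f · v/(v − v_s) since the source is approaching.
f' = 75231 × 334/(334 − 12.6) = 75231 × 334/321.4 ≈ 78180 Hz.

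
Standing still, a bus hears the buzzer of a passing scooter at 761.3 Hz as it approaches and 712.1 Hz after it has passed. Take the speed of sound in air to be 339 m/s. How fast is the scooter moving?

11.3 m/s

f₁/f₂ = (v + v_s)/(v − v_s), so v_s = v · (f₁ − f₂)/(f₁ + f₂).
v_s = 339 × (761.3 − 712.1)/(761.3 + 712.1) = 339 × 49.2/1473.4 ≈ 11.3 m/s.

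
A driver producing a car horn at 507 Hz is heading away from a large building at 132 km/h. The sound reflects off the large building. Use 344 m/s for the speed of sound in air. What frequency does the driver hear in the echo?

409 Hz

132 km/h = 36.67 m/s.
The large building receives the sound from a moving source: f₁ = f₀ · v/(v + v_e) = 507 × 344/380.67 ≈ 458 Hz.
On the return leg the driver is a moving observer: f₂ = f₁ · (v − v_e)/v = 458 × 307.33/344 ≈ 409 Hz.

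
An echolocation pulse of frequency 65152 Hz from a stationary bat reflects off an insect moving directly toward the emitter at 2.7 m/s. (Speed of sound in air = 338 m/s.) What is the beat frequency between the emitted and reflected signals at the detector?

1049 Hz

The insect first receives the wave as a moving observer: f₁ = f₀ · (v + u)/v = 65152 × (338 + 2.7)/338 ≈ 65672 Hz.
The reflection then acts as a moving source: f₂ = f₁ · v/(v − u) ≈ 66201 Hz.
Beat frequency: |f₂ − f₀| = 2u·f₀/(v − u) = 2 × 2.7 × 65152/335.3 ≈ 1049 Hz.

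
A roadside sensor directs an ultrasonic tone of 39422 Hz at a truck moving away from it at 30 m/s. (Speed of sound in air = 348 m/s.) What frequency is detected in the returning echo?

33165 Hz

The truck first receives the wave as a moving observer: f₁ = f₀ · (v − u)/v = 39422 × (348 − 30)/348 ≈ 36024 Hz.
The reflection then acts as a moving source: f₂ = f₁ · v/(v + u) ≈ 33165 Hz.
Equivalently f₂ = f₀ · (v − u)/(v + u).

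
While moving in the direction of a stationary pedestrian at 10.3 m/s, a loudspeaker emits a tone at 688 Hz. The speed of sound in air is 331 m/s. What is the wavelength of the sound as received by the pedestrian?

Only the source moves, toward the listener, so f' = f · v/(v − v_s).
f' = 688 × 331/(331 − 10.3) ≈ 710 Hz.
λ' = v/f' = 331/710.097 ≈ 46.6 cm.

46.6 cm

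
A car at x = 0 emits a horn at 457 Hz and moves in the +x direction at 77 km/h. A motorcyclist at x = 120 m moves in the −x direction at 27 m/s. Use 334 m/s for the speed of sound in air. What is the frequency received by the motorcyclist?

528 Hz

77 km/h = 21.39 m/s.
The observer lies on the +x side, so the source is heading toward the observer and the observer is heading toward the source.
General Doppler shift: f' = f · (v + v_o)/(v − v_s).
f' = 457 × (334 + 27)/(334 − 21.39) = 457 × 361/312.61 ≈ 528 Hz.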